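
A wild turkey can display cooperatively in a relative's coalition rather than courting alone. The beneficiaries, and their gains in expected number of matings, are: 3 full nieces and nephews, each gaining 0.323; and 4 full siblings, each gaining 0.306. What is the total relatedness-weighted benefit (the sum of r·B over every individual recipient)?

0.85425

r to a full niece or nephew = 1/4 (full aunt/uncle↔niece/nephew: two paths of length 3 through the shared grandparent pair: r = 2·(1/2)^3 = 1/4).
r to a full sibling = 0.5 (full sibs share both parents — two paths of length 2: r = 2·(1/2)^2 = 1/2).
Summing one r·B term per recipient: 3·0.25·0.323 + 4·0.5·0.306 = 0.85425.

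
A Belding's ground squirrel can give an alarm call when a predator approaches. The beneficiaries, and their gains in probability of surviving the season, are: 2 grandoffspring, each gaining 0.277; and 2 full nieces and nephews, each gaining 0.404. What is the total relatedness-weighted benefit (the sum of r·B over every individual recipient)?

0.3405

r to a grandoffspring = 1/4 (two parent–offspring links: r = (1/2)^2 = 1/4).
r to a full niece or nephew = 0.25 (full aunt/uncle↔niece/nephew: two paths of length 3 through the shared grandparent pair: r = 2·(1/2)^3 = 1/4).
Summing one r·B term per recipient: 2·0.25·0.277 + 2·0.25·0.404 = 0.3405.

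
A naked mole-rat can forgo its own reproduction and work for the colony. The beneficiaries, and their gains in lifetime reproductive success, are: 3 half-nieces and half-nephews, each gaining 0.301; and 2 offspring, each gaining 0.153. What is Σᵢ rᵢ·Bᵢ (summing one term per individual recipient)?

0.265875

r to a half-niece or half-nephew = 0.125 (half-aunt/uncle↔niece/nephew: one path of length 3: r = (1/2)^3 = 1/8).
r to an offspring = 1/2 (one parent–offspring link: r = (1/2)^1 = 1/2).
Summing one r·B term per recipient: 3·0.125·0.301 + 2·0.5·0.153 = 0.265875.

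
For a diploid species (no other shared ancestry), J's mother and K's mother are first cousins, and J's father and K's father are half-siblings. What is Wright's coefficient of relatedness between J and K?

With two independent routes of shared ancestry, r is the sum of the two contributions.
J and K are related in two ways: second cousins through their mothers (r = 1/32) and half first cousins through their fathers (r = 1/16).
r = 1/32 + 1/16 = 0.09375.

0.09375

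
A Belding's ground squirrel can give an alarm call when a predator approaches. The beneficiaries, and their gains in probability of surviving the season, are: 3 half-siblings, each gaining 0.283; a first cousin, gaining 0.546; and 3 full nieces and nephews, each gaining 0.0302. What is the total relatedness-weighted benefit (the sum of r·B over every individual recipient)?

0.30315

r to a half-sibling = 0.25 (half-sibs share one parent — one path of length 2: r = (1/2)^2 = 1/4).
r to a first cousin = 1/8 (first cousins share one grandparent pair — two paths of length 4: r = 2·(1/2)^4 = 1/8).
r to a full niece or nephew = 1/4 (full aunt/uncle↔niece/nephew: two paths of length 3 through the shared grandparent pair: r = 2·(1/2)^3 = 1/4).
Summing one r·B term per recipient: 3·0.25·0.283 + 1·0.125·0.546 + 3·0.25·0.0302 = 0.30315.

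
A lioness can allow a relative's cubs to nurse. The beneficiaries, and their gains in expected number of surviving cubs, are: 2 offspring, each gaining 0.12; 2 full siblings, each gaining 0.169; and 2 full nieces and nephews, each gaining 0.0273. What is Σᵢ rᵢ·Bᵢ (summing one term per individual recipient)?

0.30265

r to an offspring = 1/2 (one parent–offspring link: r = (1/2)^1 = 1/2).
r to a full sibling = 0.5 (full sibs share both parents — two paths of length 2: r = 2·(1/2)^2 = 1/2).
r to a full niece or nephew = 0.25 (full aunt/uncle↔niece/nephew: two paths of length 3 through the shared grandparent pair: r = 2·(1/2)^3 = 1/4).
Summing one r·B term per recipient: 2·0.5·0.12 + 2·0.5·0.169 + 2·0.25·0.0273 = 0.30265.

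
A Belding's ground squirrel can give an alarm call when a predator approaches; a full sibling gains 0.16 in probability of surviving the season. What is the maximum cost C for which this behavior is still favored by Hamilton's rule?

0.08

r to a full sibling = 1/2 (full sibs share both parents — two paths of length 2: r = 2·(1/2)^2 = 1/2).
Hamilton's rule: n·r·B > C, so the trait is favored while C < n·r·B = 1·0.5·0.16 = 0.08.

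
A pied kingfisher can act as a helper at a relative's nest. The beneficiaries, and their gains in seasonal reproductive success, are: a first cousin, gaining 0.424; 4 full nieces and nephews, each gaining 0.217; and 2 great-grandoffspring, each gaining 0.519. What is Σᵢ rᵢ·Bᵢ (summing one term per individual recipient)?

0.39975

r to a first cousin = 1/8 (first cousins share one grandparent pair — two paths of length 4: r = 2·(1/2)^4 = 1/8).
r to a full niece or nephew = 0.25 (full aunt/uncle↔niece/nephew: two paths of length 3 through the shared grandparent pair: r = 2·(1/2)^3 = 1/4).
r to a great-grandoffspring = 0.125 (three parent–offspring links: r = (1/2)^3 = 1/8).
Summing one r·B term per recipient: 1·0.125·0.424 + 4·0.25·0.217 + 2·0.125·0.519 = 0.39975.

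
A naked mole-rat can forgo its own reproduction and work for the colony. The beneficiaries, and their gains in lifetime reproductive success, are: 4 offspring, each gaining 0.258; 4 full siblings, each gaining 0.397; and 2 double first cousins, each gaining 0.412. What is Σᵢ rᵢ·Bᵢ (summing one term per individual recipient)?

r to an offspring = 1/2 (one parent–offspring link: r = (1/2)^1 = 1/2).
r to a full sibling = 1/2 (full sibs share both parents — two paths of length 2: r = 2·(1/2)^2 = 1/2).
r to a double first cousin = 0.25 (double first cousins share both grandparent pairs — four paths of length 4: r = 4·(1/2)^4 = 1/4).
Summing one r·B term per recipient: 4·0.5·0.258 + 4·0.5·0.397 + 2·0.25·0.412 = 1.516.

1.516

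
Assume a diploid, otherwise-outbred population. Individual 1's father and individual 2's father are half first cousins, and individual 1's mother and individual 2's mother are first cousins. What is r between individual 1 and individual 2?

0.046875

Relatedness sums over independent paths through distinct common ancestors.
Individual 1 and individual 2 are related in two ways: half second cousins through their fathers (r = 1/64) and second cousins through their mothers (r = 1/32).
r = 1/64 + 1/32 = 0.046875.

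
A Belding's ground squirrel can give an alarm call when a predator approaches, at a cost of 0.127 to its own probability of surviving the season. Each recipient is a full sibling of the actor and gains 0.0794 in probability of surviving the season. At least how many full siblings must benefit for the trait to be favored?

r to a full sibling = 1/2 (full sibs share both parents — two paths of length 2: r = 2·(1/2)^2 = 1/2).
Hamilton's rule: n·r·B > C  ⇒  n > C/(r·B) = 0.127/(0.5·0.0794) = 3.199.
The smallest integer exceeding 3.199 is 4.

4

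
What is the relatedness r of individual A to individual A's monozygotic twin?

1

Each parent–offspring link contributes a factor of 1/2, and independent paths through distinct common ancestors add.
Monozygotic twins share every allele identical by descent: r = 1.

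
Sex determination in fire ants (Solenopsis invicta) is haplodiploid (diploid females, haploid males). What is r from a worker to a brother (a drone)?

0.25

Her haploid brother carries none of their father's genes and a random half of their mother's genome; that half matches the maternal half of her own genome with probability 1/2: r = 1/2 · 1/2 = 1/4.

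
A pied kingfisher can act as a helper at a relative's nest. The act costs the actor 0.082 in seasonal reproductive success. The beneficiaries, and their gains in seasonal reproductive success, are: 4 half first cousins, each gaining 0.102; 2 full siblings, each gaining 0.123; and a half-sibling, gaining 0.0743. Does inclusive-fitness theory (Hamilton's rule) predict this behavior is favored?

Yes

Hamilton's rule: the trait is favored when the sum of r·B over every recipient exceeds the actor's cost C.
r to a half first cousin = 1/16 (half first cousins share one grandparent — one path of length 4: r = (1/2)^4 = 1/16).
r to a full sibling = 1/2 (full sibs share both parents — two paths of length 2: r = 2·(1/2)^2 = 1/2).
r to a half-sibling = 0.25 (half-sibs share one parent — one path of length 2: r = (1/2)^2 = 1/4).
Summing one r·B term per recipient: 4·0.0625·0.102 + 2·0.5·0.123 + 1·0.25·0.0743 = 0.167075.
0.167075 > 0.082: the indirect benefit exceeds the cost.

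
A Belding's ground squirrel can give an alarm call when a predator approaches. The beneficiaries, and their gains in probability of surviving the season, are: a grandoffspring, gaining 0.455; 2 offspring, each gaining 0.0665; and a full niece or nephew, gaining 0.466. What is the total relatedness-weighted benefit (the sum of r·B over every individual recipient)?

0.29675

r to a grandoffspring = 1/4 (two parent–offspring links: r = (1/2)^2 = 1/4).
r to an offspring = 0.5 (one parent–offspring link: r = (1/2)^1 = 1/2).
r to a full niece or nephew = 1/4 (full aunt/uncle↔niece/nephew: two paths of length 3 through the shared grandparent pair: r = 2·(1/2)^3 = 1/4).
Summing one r·B term per recipient: 1·0.25·0.455 + 2·0.5·0.0665 + 1·0.25·0.466 = 0.29675.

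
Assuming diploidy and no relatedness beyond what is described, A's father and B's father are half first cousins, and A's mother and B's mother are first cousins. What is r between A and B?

0.046875

Relatedness sums over independent paths through distinct common ancestors.
A and B are related in two ways: half second cousins through their fathers (r = 1/64) and second cousins through their mothers (r = 1/32).
r = 1/64 + 1/32 = 3/64 = 0.046875.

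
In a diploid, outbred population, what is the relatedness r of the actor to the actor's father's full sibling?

Each parent–offspring link contributes a factor of 1/2, and independent paths through distinct common ancestors add.
Full aunt/uncle↔niece/nephew: two paths of length 3 through the shared grandparent pair: r = 2·(1/2)^3 = 1/4.

0.25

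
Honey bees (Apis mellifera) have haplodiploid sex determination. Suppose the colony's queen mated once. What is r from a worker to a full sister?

Haplodiploid full sisters inherit their father's entire haploid genome identically (contributing 1/2) and on average half of their mother's contribution (1/2 · 1/2 = 1/4); r = 1/2 + 1/4 = 3/4.

0.75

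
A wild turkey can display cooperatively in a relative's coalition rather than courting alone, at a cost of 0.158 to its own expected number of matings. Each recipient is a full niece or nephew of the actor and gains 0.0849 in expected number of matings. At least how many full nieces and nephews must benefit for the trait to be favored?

r to a full niece or nephew = 1/4 (full aunt/uncle↔niece/nephew: two paths of length 3 through the shared grandparent pair: r = 2·(1/2)^3 = 1/4).
Hamilton's rule: n·r·B > C  ⇒  n > C/(r·B) = 0.158/(0.25·0.0849) = 7.444.
The smallest integer exceeding 7.444 is 8.

8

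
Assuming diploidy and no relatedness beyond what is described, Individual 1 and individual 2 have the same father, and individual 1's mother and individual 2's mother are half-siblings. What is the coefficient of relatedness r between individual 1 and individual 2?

0.3125

Wright's path rule: contributions from independent ancestry routes add.
Individual 1 and individual 2 are related in two ways: half-sibs through their shared father (r = 1/4) and half first cousins through their mothers (r = 1/16).
r = 1/4 + 1/16 = 0.3125.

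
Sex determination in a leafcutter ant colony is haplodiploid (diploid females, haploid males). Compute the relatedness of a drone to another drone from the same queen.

Haploid brothers each carry a random half of the queen's diploid genome, so on average they share half: r = 1/2.

0.5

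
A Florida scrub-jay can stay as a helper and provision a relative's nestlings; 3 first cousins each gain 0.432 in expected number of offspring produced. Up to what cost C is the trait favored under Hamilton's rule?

r to a first cousin = 1/8 (first cousins share one grandparent pair — two paths of length 4: r = 2·(1/2)^4 = 1/8).
Hamilton's rule: n·r·B > C, so the trait is favored while C < n·r·B = 3·0.125·0.432 = 0.162.

0.162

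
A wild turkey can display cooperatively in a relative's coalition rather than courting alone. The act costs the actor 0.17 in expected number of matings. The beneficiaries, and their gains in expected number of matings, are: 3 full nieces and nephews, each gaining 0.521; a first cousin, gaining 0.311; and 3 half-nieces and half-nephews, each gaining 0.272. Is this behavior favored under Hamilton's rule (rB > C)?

Yes

Hamilton's rule: the trait is favored when the sum of r·B over every recipient exceeds the actor's cost C.
r to a full niece or nephew = 1/4 (full aunt/uncle↔niece/nephew: two paths of length 3 through the shared grandparent pair: r = 2·(1/2)^3 = 1/4).
r to a first cousin = 0.125 (first cousins share one grandparent pair — two paths of length 4: r = 2·(1/2)^4 = 1/8).
r to a half-niece or half-nephew = 0.125 (half-aunt/uncle↔niece/nephew: one path of length 3: r = (1/2)^3 = 1/8).
Summing one r·B term per recipient: 3·0.25·0.521 + 1·0.125·0.311 + 3·0.125·0.272 = 0.531625.
0.531625 > 0.17: the indirect benefit exceeds the cost.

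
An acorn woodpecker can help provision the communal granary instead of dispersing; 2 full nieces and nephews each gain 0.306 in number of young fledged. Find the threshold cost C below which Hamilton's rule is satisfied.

0.153

r to a full niece or nephew = 1/4 (full aunt/uncle↔niece/nephew: two paths of length 3 through the shared grandparent pair: r = 2·(1/2)^3 = 1/4).
Hamilton's rule: n·r·B > C, so the trait is favored while C < n·r·B = 2·0.25·0.306 = 0.153.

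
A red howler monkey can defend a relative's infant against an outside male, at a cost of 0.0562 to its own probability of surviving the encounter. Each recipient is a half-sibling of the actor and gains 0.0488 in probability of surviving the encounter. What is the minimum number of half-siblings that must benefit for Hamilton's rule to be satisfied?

5

r to a half-sibling = 1/4 (half-sibs share one parent — one path of length 2: r = (1/2)^2 = 1/4).
Hamilton's rule: n·r·B > C  ⇒  n > C/(r·B) = 0.0562/(0.25·0.0488) = 4.607.
The smallest integer exceeding 4.607 is 5.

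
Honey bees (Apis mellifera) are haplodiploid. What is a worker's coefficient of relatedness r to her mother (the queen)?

One meiotic link between diploid queen and diploid daughter: r = 1/2.

0.5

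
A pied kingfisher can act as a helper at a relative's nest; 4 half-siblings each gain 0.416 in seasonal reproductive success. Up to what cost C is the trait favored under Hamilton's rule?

0.416

r to a half-sibling = 0.25 (half-sibs share one parent — one path of length 2: r = (1/2)^2 = 1/4).
Hamilton's rule: n·r·B > C, so the trait is favored while C < n·r·B = 4·0.25·0.416 = 0.416.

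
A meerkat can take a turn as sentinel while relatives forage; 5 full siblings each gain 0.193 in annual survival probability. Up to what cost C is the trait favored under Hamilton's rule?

r to a full sibling = 1/2 (full sibs share both parents — two paths of length 2: r = 2·(1/2)^2 = 1/2).
Hamilton's rule: n·r·B > C, so the trait is favored while C < n·r·B = 5·0.5·0.193 = 0.4825.

0.4825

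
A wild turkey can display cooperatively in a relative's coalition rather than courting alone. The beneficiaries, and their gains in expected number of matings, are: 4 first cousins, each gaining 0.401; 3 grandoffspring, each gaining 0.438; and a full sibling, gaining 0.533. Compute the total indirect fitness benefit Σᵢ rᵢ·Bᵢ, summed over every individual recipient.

r to a first cousin = 0.125 (first cousins share one grandparent pair — two paths of length 4: r = 2·(1/2)^4 = 1/8).
r to a grandoffspring = 1/4 (two parent–offspring links: r = (1/2)^2 = 1/4).
r to a full sibling = 1/2 (full sibs share both parents — two paths of length 2: r = 2·(1/2)^2 = 1/2).
Summing one r·B term per recipient: 4·0.125·0.401 + 3·0.25·0.438 + 1·0.5·0.533 = 0.7955.

0.7955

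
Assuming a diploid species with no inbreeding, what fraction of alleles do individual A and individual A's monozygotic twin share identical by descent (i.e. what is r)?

Each parent–offspring link contributes a factor of 1/2, and independent paths through distinct common ancestors add.
Monozygotic twins share every allele identical by descent: r = 1.

1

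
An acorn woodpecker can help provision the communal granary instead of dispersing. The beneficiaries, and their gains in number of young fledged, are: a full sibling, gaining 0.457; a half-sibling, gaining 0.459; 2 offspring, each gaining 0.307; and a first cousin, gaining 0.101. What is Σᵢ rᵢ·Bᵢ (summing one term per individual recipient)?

r to a full sibling = 0.5 (full sibs share both parents — two paths of length 2: r = 2·(1/2)^2 = 1/2).
r to a half-sibling = 1/4 (half-sibs share one parent — one path of length 2: r = (1/2)^2 = 1/4).
r to an offspring = 1/2 (one parent–offspring link: r = (1/2)^1 = 1/2).
r to a first cousin = 0.125 (first cousins share one grandparent pair — two paths of length 4: r = 2·(1/2)^4 = 1/8).
Summing one r·B term per recipient: 1·0.5·0.457 + 1·0.25·0.459 + 2·0.5·0.307 + 1·0.125·0.101 = 0.662875.

0.662875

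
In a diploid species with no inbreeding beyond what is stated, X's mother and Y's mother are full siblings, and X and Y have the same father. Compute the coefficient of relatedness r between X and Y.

Relatedness sums over independent paths through distinct common ancestors.
X and Y are related in two ways: first cousins through their mothers (r = 1/8) and half-sibs through their shared father (r = 1/4).
r = 1/8 + 1/4 = 3/8 = 0.375.

0.375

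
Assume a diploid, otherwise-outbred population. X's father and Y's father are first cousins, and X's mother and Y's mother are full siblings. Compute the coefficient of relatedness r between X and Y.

0.15625

Relatedness sums over independent paths through distinct common ancestors.
X and Y are related in two ways: second cousins through their fathers (r = 1/32) and first cousins through their mothers (r = 1/8).
r = 1/32 + 1/8 = 0.15625.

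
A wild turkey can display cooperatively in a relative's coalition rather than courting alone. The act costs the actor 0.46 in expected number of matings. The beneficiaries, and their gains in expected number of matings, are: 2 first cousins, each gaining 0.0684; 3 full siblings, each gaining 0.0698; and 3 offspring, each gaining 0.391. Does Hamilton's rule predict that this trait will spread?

Hamilton's rule: the trait is favored when the sum of r·B over every recipient exceeds the actor's cost C.
r to a first cousin = 1/8 (first cousins share one grandparent pair — two paths of length 4: r = 2·(1/2)^4 = 1/8).
r to a full sibling = 1/2 (full sibs share both parents — two paths of length 2: r = 2·(1/2)^2 = 1/2).
r to an offspring = 0.5 (one parent–offspring link: r = (1/2)^1 = 1/2).
Summing one r·B term per recipient: 2·0.125·0.0684 + 3·0.5·0.0698 + 3·0.5·0.391 = 0.7083.
0.7083 > 0.46: the indirect benefit exceeds the cost.

Yes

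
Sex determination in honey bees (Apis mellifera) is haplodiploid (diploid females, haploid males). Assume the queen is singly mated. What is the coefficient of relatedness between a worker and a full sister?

Haplodiploid full sisters inherit their father's entire haploid genome identically (contributing 1/2) and on average half of their mother's contribution (1/2 · 1/2 = 1/4); r = 1/2 + 1/4 = 3/4.

0.75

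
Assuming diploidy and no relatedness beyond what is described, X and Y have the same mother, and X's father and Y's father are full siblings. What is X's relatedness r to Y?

0.375

Relatedness sums over independent paths through distinct common ancestors.
X and Y are related in two ways: half-sibs through their shared mother (r = 1/4) and first cousins through their fathers (r = 1/8).
r = 1/4 + 1/8 = 3/8 = 0.375.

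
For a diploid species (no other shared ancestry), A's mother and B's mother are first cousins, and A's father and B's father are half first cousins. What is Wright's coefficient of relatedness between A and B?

Wright's path rule: contributions from independent ancestry routes add.
A and B are related in two ways: second cousins through their mothers (r = 1/32) and half second cousins through their fathers (r = 1/64).
r = 1/32 + 1/64 = 3/64 = 0.046875.

0.046875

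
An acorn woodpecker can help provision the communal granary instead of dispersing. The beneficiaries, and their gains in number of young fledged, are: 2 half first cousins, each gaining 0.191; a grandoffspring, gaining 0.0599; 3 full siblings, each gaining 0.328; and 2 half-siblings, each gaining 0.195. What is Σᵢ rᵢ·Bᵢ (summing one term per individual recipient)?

0.62835

r to a half first cousin = 1/16 (half first cousins share one grandparent — one path of length 4: r = (1/2)^4 = 1/16).
r to a grandoffspring = 1/4 (two parent–offspring links: r = (1/2)^2 = 1/4).
r to a full sibling = 0.5 (full sibs share both parents — two paths of length 2: r = 2·(1/2)^2 = 1/2).
r to a half-sibling = 1/4 (half-sibs share one parent — one path of length 2: r = (1/2)^2 = 1/4).
Summing one r·B term per recipient: 2·0.0625·0.191 + 1·0.25·0.0599 + 3·0.5·0.328 + 2·0.25·0.195 = 0.62835.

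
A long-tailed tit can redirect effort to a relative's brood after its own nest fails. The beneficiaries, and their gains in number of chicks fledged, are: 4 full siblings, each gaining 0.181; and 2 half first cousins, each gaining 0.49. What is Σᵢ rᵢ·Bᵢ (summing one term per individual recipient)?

r to a full sibling = 1/2 (full sibs share both parents — two paths of length 2: r = 2·(1/2)^2 = 1/2).
r to a half first cousin = 1/16 (half first cousins share one grandparent — one path of length 4: r = (1/2)^4 = 1/16).
Summing one r·B term per recipient: 4·0.5·0.181 + 2·0.0625·0.49 = 0.42325.

0.42325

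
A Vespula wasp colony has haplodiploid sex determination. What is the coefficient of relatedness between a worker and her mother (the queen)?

One meiotic link between diploid queen and diploid daughter: r = 1/2.

0.5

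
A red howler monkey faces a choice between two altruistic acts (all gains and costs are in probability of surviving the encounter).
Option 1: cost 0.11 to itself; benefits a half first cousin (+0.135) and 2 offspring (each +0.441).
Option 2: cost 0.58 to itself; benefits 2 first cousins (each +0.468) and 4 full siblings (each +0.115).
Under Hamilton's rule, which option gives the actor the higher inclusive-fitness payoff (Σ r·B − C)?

Option 1: r to a half first cousin = 0.0625.
Option 1: r to an offspring = 0.5.
Option 1: Σ r·B − C = (1·0.0625·0.135 + 2·0.5·0.441) − 0.11 = 0.3394375.
Option 2: r to a first cousin = 0.125.
Option 2: r to a full sibling = 0.5.
Option 2: Σ r·B − C = (2·0.125·0.468 + 4·0.5·0.115) − 0.58 = -0.233.
Option 1 has the higher net inclusive-fitness payoff.

Option 1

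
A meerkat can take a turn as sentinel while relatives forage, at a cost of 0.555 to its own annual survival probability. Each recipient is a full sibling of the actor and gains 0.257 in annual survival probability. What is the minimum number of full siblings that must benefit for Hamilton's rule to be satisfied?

r to a full sibling = 1/2 (full sibs share both parents — two paths of length 2: r = 2·(1/2)^2 = 1/2).
Hamilton's rule: n·r·B > C  ⇒  n > C/(r·B) = 0.555/(0.5·0.257) = 4.319.
The smallest integer exceeding 4.319 is 5.

5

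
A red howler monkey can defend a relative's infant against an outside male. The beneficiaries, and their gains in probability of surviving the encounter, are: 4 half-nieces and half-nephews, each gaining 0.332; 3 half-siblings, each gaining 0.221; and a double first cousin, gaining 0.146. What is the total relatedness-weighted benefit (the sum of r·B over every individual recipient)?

0.36825

r to a half-niece or half-nephew = 1/8 (half-aunt/uncle↔niece/nephew: one path of length 3: r = (1/2)^3 = 1/8).
r to a half-sibling = 1/4 (half-sibs share one parent — one path of length 2: r = (1/2)^2 = 1/4).
r to a double first cousin = 0.25 (double first cousins share both grandparent pairs — four paths of length 4: r = 4·(1/2)^4 = 1/4).
Summing one r·B term per recipient: 4·0.125·0.332 + 3·0.25·0.221 + 1·0.25·0.146 = 0.36825.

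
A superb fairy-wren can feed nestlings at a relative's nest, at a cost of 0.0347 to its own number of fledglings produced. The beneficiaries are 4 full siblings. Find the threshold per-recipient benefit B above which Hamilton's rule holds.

0.0174

r to a full sibling = 0.5 (full sibs share both parents — two paths of length 2: r = 2·(1/2)^2 = 1/2).
Hamilton's rule with n recipients of equal r: n·r·B > C, so B > C/(n·r) = 0.0347/(4·0.5) = 0.0174.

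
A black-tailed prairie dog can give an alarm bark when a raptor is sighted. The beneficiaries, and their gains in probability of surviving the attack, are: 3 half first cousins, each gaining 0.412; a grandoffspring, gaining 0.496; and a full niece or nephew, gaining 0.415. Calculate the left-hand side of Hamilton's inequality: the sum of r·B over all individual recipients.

r to a half first cousin = 0.0625 (half first cousins share one grandparent — one path of length 4: r = (1/2)^4 = 1/16).
r to a grandoffspring = 1/4 (two parent–offspring links: r = (1/2)^2 = 1/4).
r to a full niece or nephew = 1/4 (full aunt/uncle↔niece/nephew: two paths of length 3 through the shared grandparent pair: r = 2·(1/2)^3 = 1/4).
Summing one r·B term per recipient: 3·0.0625·0.412 + 1·0.25·0.496 + 1·0.25·0.415 = 0.305.

0.305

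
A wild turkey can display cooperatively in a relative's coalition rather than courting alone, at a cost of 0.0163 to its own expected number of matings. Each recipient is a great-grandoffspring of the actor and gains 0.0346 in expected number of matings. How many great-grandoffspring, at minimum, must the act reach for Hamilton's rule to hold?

r to a great-grandoffspring = 0.125 (three parent–offspring links: r = (1/2)^3 = 1/8).
Hamilton's rule: n·r·B > C  ⇒  n > C/(r·B) = 0.0163/(0.125·0.0346) = 3.769.
The smallest integer exceeding 3.769 is 4.

4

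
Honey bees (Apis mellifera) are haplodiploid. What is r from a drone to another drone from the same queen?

Haploid brothers each carry a random half of the queen's diploid genome, so on average they share half: r = 1/2.

0.5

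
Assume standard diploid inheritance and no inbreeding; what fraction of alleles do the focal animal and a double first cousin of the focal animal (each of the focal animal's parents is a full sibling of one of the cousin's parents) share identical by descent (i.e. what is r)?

0.25

Each parent–offspring link contributes a factor of 1/2, and independent paths through distinct common ancestors add.
Double first cousins share both grandparent pairs — four paths of length 4: r = 4·(1/2)^4 = 1/4.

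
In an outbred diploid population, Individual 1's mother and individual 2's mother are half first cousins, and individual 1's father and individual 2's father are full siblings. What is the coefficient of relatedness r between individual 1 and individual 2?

Independent pedigree routes through distinct common ancestors add.
Individual 1 and individual 2 are related in two ways: half second cousins through their mothers (r = 1/64) and first cousins through their fathers (r = 1/8).
r = 1/64 + 1/8 = 0.140625.

0.140625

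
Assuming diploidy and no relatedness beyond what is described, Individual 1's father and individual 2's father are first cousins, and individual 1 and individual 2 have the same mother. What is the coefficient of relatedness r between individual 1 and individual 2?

0.28125

Relatedness sums over independent paths through distinct common ancestors.
Individual 1 and individual 2 are related in two ways: second cousins through their fathers (r = 1/32) and half-sibs through their shared mother (r = 1/4).
r = 1/32 + 1/4 = 0.28125.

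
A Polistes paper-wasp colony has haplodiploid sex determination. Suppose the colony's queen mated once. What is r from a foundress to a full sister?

0.75

Haplodiploid full sisters inherit their father's entire haploid genome identically (contributing 1/2) and on average half of their mother's contribution (1/2 · 1/2 = 1/4); r = 1/2 + 1/4 = 3/4.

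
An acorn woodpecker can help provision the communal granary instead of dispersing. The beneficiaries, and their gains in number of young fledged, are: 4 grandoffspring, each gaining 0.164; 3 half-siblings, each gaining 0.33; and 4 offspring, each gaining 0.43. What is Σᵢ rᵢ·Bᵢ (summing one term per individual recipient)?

r to a grandoffspring = 1/4 (two parent–offspring links: r = (1/2)^2 = 1/4).
r to a half-sibling = 1/4 (half-sibs share one parent — one path of length 2: r = (1/2)^2 = 1/4).
r to an offspring = 1/2 (one parent–offspring link: r = (1/2)^1 = 1/2).
Summing one r·B term per recipient: 4·0.25·0.164 + 3·0.25·0.33 + 4·0.5·0.43 = 1.2715.

1.2715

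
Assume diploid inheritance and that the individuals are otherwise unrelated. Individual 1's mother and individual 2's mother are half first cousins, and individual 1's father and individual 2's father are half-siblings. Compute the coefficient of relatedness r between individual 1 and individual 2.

Wright's path rule: contributions from independent ancestry routes add.
Individual 1 and individual 2 are related in two ways: half second cousins through their mothers (r = 1/64) and half first cousins through their fathers (r = 1/16).
r = 1/64 + 1/16 = 0.078125.

0.078125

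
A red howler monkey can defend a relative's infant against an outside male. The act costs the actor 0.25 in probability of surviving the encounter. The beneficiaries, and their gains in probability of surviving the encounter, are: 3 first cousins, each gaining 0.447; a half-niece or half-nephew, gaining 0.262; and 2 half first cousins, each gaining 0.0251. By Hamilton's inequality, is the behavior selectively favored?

No

Hamilton's rule: the trait is favored when the sum of r·B over every recipient exceeds the actor's cost C.
r to a first cousin = 1/8 (first cousins share one grandparent pair — two paths of length 4: r = 2·(1/2)^4 = 1/8).
r to a half-niece or half-nephew = 0.125 (half-aunt/uncle↔niece/nephew: one path of length 3: r = (1/2)^3 = 1/8).
r to a half first cousin = 1/16 (half first cousins share one grandparent — one path of length 4: r = (1/2)^4 = 1/16).
Summing one r·B term per recipient: 3·0.125·0.447 + 1·0.125·0.262 + 2·0.0625·0.0251 = 0.2035125.
0.2035125 < 0.25: the indirect benefit is less than the cost.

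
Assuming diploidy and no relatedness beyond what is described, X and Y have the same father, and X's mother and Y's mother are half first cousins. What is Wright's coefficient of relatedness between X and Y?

Relatedness sums over independent paths through distinct common ancestors.
X and Y are related in two ways: half-sibs through their shared father (r = 1/4) and half second cousins through their mothers (r = 1/64).
r = 1/4 + 1/64 = 17/64 = 0.265625.

0.265625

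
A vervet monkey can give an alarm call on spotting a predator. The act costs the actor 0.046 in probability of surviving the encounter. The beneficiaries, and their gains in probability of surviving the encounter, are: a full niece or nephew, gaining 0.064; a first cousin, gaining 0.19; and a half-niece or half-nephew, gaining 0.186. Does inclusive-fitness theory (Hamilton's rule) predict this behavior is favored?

Hamilton's rule: the trait is favored when the sum of r·B over every recipient exceeds the actor's cost C.
r to a full niece or nephew = 1/4 (full aunt/uncle↔niece/nephew: two paths of length 3 through the shared grandparent pair: r = 2·(1/2)^3 = 1/4).
r to a first cousin = 0.125 (first cousins share one grandparent pair — two paths of length 4: r = 2·(1/2)^4 = 1/8).
r to a half-niece or half-nephew = 0.125 (half-aunt/uncle↔niece/nephew: one path of length 3: r = (1/2)^3 = 1/8).
Summing one r·B term per recipient: 1·0.25·0.064 + 1·0.125·0.19 + 1·0.125·0.186 = 0.063.
0.063 > 0.046: the indirect benefit exceeds the cost.

Yes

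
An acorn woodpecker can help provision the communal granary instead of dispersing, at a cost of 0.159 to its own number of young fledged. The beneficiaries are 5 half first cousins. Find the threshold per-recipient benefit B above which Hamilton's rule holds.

r to a half first cousin = 0.0625 (half first cousins share one grandparent — one path of length 4: r = (1/2)^4 = 1/16).
Hamilton's rule with n recipients of equal r: n·r·B > C, so B > C/(n·r) = 0.159/(5·0.0625) = 0.5088.

0.5088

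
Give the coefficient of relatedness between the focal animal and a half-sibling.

0.25

Half-sibs share one parent — one path of length 2: r = (1/2)^2 = 1/4.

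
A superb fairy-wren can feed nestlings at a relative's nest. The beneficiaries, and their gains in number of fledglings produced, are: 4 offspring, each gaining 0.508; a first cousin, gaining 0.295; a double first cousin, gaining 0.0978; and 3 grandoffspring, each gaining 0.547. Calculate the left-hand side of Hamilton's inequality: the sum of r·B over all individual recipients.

r to an offspring = 1/2 (one parent–offspring link: r = (1/2)^1 = 1/2).
r to a first cousin = 1/8 (first cousins share one grandparent pair — two paths of length 4: r = 2·(1/2)^4 = 1/8).
r to a double first cousin = 1/4 (double first cousins share both grandparent pairs — four paths of length 4: r = 4·(1/2)^4 = 1/4).
r to a grandoffspring = 1/4 (two parent–offspring links: r = (1/2)^2 = 1/4).
Summing one r·B term per recipient: 4·0.5·0.508 + 1·0.125·0.295 + 1·0.25·0.0978 + 3·0.25·0.547 = 1.487575.

1.487575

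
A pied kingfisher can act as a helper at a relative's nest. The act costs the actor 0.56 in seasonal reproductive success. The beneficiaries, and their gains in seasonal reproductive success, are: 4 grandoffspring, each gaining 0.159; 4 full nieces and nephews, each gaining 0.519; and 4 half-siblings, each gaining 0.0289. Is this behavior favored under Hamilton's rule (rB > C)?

Yes

Hamilton's rule: the trait is favored when the sum of r·B over every recipient exceeds the actor's cost C.
r to a grandoffspring = 1/4 (two parent–offspring links: r = (1/2)^2 = 1/4).
r to a full niece or nephew = 1/4 (full aunt/uncle↔niece/nephew: two paths of length 3 through the shared grandparent pair: r = 2·(1/2)^3 = 1/4).
r to a half-sibling = 1/4 (half-sibs share one parent — one path of length 2: r = (1/2)^2 = 1/4).
Summing one r·B term per recipient: 4·0.25·0.159 + 4·0.25·0.519 + 4·0.25·0.0289 = 0.7069.
0.7069 > 0.56: the indirect benefit exceeds the cost.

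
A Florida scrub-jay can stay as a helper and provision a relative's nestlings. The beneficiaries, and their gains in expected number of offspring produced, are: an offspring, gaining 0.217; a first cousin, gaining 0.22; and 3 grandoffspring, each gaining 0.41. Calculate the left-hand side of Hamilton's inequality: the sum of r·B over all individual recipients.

0.4435

r to an offspring = 1/2 (one parent–offspring link: r = (1/2)^1 = 1/2).
r to a first cousin = 1/8 (first cousins share one grandparent pair — two paths of length 4: r = 2·(1/2)^4 = 1/8).
r to a grandoffspring = 1/4 (two parent–offspring links: r = (1/2)^2 = 1/4).
Summing one r·B term per recipient: 1·0.5·0.217 + 1·0.125·0.22 + 3·0.25·0.41 = 0.4435.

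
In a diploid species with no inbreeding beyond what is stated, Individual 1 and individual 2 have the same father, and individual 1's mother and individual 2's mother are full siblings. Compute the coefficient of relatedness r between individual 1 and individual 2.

0.375

Relatedness sums over independent paths through distinct common ancestors.
Individual 1 and individual 2 are related in two ways: half-sibs through their shared father (r = 1/4) and first cousins through their mothers (r = 1/8).
r = 1/4 + 1/8 = 3/8 = 0.375.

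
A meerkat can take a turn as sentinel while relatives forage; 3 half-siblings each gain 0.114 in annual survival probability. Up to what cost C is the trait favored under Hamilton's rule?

r to a half-sibling = 0.25 (half-sibs share one parent — one path of length 2: r = (1/2)^2 = 1/4).
Hamilton's rule: n·r·B > C, so the trait is favored while C < n·r·B = 3·0.25·0.114 = 0.0855.

0.0855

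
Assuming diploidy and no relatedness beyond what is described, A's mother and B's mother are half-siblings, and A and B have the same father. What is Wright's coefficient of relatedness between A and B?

0.3125

Relatedness sums over independent paths through distinct common ancestors.
A and B are related in two ways: half first cousins through their mothers (r = 1/16) and half-sibs through their shared father (r = 1/4).
r = 1/16 + 1/4 = 5/16 = 0.3125.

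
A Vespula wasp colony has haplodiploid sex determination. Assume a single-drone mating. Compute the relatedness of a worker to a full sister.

0.75

Haplodiploid full sisters inherit their father's entire haploid genome identically (contributing 1/2) and on average half of their mother's contribution (1/2 · 1/2 = 1/4); r = 1/2 + 1/4 = 3/4.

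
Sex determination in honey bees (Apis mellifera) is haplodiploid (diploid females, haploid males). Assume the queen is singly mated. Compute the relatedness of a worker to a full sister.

Haplodiploid full sisters inherit their father's entire haploid genome identically (contributing 1/2) and on average half of their mother's contribution (1/2 · 1/2 = 1/4); r = 1/2 + 1/4 = 3/4.

0.75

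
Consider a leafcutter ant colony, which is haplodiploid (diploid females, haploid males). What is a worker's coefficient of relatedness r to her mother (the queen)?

0.5

One meiotic link between diploid queen and diploid daughter: r = 1/2.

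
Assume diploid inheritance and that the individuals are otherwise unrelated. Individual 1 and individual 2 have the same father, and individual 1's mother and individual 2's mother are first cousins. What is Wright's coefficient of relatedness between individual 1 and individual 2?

Relatedness sums over independent paths through distinct common ancestors.
Individual 1 and individual 2 are related in two ways: half-sibs through their shared father (r = 1/4) and second cousins through their mothers (r = 1/32).
r = 1/4 + 1/32 = 0.28125.

0.28125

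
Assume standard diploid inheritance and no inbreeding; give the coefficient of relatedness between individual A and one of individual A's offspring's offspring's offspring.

Each parent–offspring link contributes a factor of 1/2, and independent paths through distinct common ancestors add.
Three parent–offspring links: r = (1/2)^3 = 1/8.

0.125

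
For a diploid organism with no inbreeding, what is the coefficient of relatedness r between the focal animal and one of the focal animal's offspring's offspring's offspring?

Each parent–offspring link contributes a factor of 1/2, and independent paths through distinct common ancestors add.
Three parent–offspring links: r = (1/2)^3 = 1/8.

0.125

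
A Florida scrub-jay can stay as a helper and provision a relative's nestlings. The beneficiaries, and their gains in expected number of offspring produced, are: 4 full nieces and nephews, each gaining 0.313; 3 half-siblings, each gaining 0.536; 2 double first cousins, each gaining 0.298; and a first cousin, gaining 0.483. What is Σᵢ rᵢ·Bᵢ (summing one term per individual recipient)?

0.924375

r to a full niece or nephew = 0.25 (full aunt/uncle↔niece/nephew: two paths of length 3 through the shared grandparent pair: r = 2·(1/2)^3 = 1/4).
r to a half-sibling = 1/4 (half-sibs share one parent — one path of length 2: r = (1/2)^2 = 1/4).
r to a double first cousin = 1/4 (double first cousins share both grandparent pairs — four paths of length 4: r = 4·(1/2)^4 = 1/4).
r to a first cousin = 1/8 (first cousins share one grandparent pair — two paths of length 4: r = 2·(1/2)^4 = 1/8).
Summing one r·B term per recipient: 4·0.25·0.313 + 3·0.25·0.536 + 2·0.25·0.298 + 1·0.125·0.483 = 0.924375.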